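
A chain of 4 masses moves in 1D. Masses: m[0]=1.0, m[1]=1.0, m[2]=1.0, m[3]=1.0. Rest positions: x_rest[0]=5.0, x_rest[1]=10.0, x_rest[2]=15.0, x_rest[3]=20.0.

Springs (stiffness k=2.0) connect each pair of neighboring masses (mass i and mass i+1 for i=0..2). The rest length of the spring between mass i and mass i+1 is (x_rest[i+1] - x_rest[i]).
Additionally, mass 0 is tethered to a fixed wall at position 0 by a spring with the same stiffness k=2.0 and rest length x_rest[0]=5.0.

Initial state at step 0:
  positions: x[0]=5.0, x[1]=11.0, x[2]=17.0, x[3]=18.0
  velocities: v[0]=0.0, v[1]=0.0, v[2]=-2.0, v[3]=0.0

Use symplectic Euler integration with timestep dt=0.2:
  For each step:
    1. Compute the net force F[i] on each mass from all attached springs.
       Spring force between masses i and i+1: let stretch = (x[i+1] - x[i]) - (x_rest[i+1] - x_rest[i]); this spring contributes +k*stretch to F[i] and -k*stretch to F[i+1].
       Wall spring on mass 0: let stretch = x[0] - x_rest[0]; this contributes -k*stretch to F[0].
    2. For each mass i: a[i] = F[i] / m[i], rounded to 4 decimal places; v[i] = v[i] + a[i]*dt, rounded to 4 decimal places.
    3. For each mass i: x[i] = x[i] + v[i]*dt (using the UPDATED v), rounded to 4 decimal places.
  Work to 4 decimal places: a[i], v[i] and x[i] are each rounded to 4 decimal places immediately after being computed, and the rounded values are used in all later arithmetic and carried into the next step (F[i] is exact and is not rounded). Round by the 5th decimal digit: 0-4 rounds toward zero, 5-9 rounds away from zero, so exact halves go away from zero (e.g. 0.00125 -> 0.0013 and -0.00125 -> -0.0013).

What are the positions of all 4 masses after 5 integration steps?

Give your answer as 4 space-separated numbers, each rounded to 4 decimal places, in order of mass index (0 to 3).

Step 0: x=[5.0000 11.0000 17.0000 18.0000] v=[0.0000 0.0000 -2.0000 0.0000]
Step 1: x=[5.0800 11.0000 16.2000 18.3200] v=[0.4000 0.0000 -4.0000 1.6000]
Step 2: x=[5.2272 10.9424 15.1536 18.8704] v=[0.7360 -0.2880 -5.2320 2.7520]
Step 3: x=[5.4134 10.7645 14.0676 19.5235] v=[0.9312 -0.8896 -5.4298 3.2653]
Step 4: x=[5.5947 10.4227 13.1539 20.1401] v=[0.9063 -1.7088 -4.5687 3.0829]
Step 5: x=[5.7146 9.9132 12.5806 20.5978] v=[0.5996 -2.5475 -2.8667 2.2884]

Answer: 5.7146 9.9132 12.5806 20.5978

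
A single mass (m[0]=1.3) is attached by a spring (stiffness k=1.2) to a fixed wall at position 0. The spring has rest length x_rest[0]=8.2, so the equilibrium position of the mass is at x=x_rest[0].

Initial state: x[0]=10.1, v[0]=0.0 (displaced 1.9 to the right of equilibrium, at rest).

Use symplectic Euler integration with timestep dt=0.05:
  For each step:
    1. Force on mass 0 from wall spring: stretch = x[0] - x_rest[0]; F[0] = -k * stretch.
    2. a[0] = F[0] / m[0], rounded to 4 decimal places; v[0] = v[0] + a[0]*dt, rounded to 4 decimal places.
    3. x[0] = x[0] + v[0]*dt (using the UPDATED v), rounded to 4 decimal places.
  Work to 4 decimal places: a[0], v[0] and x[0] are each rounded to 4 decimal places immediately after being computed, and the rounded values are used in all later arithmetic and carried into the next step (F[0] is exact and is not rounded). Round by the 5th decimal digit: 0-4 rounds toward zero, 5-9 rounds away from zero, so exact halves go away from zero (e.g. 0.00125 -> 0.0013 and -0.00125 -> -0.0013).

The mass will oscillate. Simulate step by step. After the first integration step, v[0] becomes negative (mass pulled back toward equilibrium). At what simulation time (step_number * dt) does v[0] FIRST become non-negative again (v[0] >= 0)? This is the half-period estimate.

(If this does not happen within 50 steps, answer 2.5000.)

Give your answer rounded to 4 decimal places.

Step 0: x=[10.1000] v=[0.0000]
Step 1: x=[10.0956] v=[-0.0877]
Step 2: x=[10.0868] v=[-0.1752]
Step 3: x=[10.0737] v=[-0.2623]
Step 4: x=[10.0563] v=[-0.3488]
Step 5: x=[10.0346] v=[-0.4345]
Step 6: x=[10.0086] v=[-0.5192]
Step 7: x=[9.9785] v=[-0.6027]
Step 8: x=[9.9443] v=[-0.6848]
Step 9: x=[9.9060] v=[-0.7653]
Step 10: x=[9.8638] v=[-0.8440]
Step 11: x=[9.8178] v=[-0.9208]
Step 12: x=[9.7680] v=[-0.9955]
Step 13: x=[9.7146] v=[-1.0679]
Step 14: x=[9.6577] v=[-1.1378]
Step 15: x=[9.5974] v=[-1.2051]
Step 16: x=[9.5339] v=[-1.2696]
Step 17: x=[9.4673] v=[-1.3312]
Step 18: x=[9.3978] v=[-1.3897]
Step 19: x=[9.3256] v=[-1.4450]
Step 20: x=[9.2508] v=[-1.4970]
Step 21: x=[9.1735] v=[-1.5455]
Step 22: x=[9.0940] v=[-1.5904]
Step 23: x=[9.0124] v=[-1.6317]
Step 24: x=[8.9289] v=[-1.6692]
Step 25: x=[8.8438] v=[-1.7028]
Step 26: x=[8.7572] v=[-1.7325]
Step 27: x=[8.6693] v=[-1.7582]
Step 28: x=[8.5803] v=[-1.7799]
Step 29: x=[8.4904] v=[-1.7975]
Step 30: x=[8.3999] v=[-1.8109]
Step 31: x=[8.3089] v=[-1.8201]
Step 32: x=[8.2176] v=[-1.8251]
Step 33: x=[8.1263] v=[-1.8259]
Step 34: x=[8.0352] v=[-1.8225]
Step 35: x=[7.9445] v=[-1.8149]
Step 36: x=[7.8543] v=[-1.8031]
Step 37: x=[7.7649] v=[-1.7871]
Step 38: x=[7.6766] v=[-1.7670]
Step 39: x=[7.5895] v=[-1.7428]
Step 40: x=[7.5038] v=[-1.7146]
Step 41: x=[7.4197] v=[-1.6825]
Step 42: x=[7.3374] v=[-1.6465]
Step 43: x=[7.2571] v=[-1.6067]
Step 44: x=[7.1789] v=[-1.5632]
Step 45: x=[7.1031] v=[-1.5161]
Step 46: x=[7.0298] v=[-1.4655]
Step 47: x=[6.9592] v=[-1.4115]
Step 48: x=[6.8915] v=[-1.3542]
Step 49: x=[6.8268] v=[-1.2938]
Step 50: x=[6.7653] v=[-1.2304]
v[0] did not become non-negative within 50 steps; using fallback time=2.5000

Answer: 2.5000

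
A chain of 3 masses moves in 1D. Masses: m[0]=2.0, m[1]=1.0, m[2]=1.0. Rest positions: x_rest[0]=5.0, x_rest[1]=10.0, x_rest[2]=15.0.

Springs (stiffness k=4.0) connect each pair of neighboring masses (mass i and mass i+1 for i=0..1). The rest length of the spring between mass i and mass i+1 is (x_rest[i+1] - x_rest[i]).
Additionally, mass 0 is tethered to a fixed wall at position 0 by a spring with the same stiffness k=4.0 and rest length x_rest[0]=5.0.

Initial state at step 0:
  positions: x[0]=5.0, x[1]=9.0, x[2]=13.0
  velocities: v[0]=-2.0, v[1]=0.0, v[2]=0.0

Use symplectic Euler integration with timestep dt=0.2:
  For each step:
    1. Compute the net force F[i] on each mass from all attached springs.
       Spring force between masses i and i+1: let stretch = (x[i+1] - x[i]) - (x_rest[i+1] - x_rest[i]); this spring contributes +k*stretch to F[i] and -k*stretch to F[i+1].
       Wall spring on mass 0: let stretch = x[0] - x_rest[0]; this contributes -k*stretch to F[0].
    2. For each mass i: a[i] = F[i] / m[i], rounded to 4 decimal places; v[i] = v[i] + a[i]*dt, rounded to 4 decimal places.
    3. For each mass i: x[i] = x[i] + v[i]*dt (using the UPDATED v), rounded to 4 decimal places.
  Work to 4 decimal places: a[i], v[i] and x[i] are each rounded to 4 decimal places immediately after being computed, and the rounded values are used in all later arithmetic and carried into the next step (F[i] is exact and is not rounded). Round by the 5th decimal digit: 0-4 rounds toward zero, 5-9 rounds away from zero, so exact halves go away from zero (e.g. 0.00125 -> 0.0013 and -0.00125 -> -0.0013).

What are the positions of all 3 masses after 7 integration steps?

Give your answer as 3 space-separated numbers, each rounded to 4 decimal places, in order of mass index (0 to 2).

Answer: 3.4634 8.6350 14.6001

Derivation:
Step 0: x=[5.0000 9.0000 13.0000] v=[-2.0000 0.0000 0.0000]
Step 1: x=[4.5200 9.0000 13.1600] v=[-2.4000 0.0000 0.8000]
Step 2: x=[4.0368 8.9488 13.4544] v=[-2.4160 -0.2560 1.4720]
Step 3: x=[3.6236 8.8326 13.8279] v=[-2.0659 -0.5811 1.8675]
Step 4: x=[3.3373 8.6822 14.2022] v=[-1.4317 -0.7521 1.8713]
Step 5: x=[3.2116 8.5598 14.4933] v=[-0.6287 -0.6120 1.4553]
Step 6: x=[3.2568 8.5310 14.6350] v=[0.2259 -0.1438 0.7085]
Step 7: x=[3.4634 8.6350 14.6001] v=[1.0329 0.5200 -0.1747]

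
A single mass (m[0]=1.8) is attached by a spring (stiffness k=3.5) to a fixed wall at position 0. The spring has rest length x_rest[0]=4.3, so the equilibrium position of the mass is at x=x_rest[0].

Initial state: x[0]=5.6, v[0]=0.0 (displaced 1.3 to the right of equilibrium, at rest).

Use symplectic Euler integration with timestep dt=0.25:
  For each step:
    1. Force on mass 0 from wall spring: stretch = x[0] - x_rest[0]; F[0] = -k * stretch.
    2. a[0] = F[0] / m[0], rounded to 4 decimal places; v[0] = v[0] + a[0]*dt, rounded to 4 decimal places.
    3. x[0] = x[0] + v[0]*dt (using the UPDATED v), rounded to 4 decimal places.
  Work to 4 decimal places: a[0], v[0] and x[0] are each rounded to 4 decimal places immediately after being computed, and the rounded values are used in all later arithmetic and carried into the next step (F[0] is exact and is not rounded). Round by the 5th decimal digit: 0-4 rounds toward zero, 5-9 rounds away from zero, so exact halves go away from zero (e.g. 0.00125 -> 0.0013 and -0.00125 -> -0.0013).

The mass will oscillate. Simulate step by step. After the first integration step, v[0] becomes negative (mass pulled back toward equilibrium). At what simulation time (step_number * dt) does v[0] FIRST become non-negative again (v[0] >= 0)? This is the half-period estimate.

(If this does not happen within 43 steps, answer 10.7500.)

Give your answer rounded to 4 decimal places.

Answer: 2.2500

Derivation:
Step 0: x=[5.6000] v=[0.0000]
Step 1: x=[5.4420] v=[-0.6320]
Step 2: x=[5.1452] v=[-1.1872]
Step 3: x=[4.7457] v=[-1.5981]
Step 4: x=[4.2920] v=[-1.8148]
Step 5: x=[3.8393] v=[-1.8109]
Step 6: x=[3.4426] v=[-1.5870]
Step 7: x=[3.1501] v=[-1.1702]
Step 8: x=[2.9973] v=[-0.6112]
Step 9: x=[3.0028] v=[0.0221]
First v>=0 after going negative at step 9, time=2.2500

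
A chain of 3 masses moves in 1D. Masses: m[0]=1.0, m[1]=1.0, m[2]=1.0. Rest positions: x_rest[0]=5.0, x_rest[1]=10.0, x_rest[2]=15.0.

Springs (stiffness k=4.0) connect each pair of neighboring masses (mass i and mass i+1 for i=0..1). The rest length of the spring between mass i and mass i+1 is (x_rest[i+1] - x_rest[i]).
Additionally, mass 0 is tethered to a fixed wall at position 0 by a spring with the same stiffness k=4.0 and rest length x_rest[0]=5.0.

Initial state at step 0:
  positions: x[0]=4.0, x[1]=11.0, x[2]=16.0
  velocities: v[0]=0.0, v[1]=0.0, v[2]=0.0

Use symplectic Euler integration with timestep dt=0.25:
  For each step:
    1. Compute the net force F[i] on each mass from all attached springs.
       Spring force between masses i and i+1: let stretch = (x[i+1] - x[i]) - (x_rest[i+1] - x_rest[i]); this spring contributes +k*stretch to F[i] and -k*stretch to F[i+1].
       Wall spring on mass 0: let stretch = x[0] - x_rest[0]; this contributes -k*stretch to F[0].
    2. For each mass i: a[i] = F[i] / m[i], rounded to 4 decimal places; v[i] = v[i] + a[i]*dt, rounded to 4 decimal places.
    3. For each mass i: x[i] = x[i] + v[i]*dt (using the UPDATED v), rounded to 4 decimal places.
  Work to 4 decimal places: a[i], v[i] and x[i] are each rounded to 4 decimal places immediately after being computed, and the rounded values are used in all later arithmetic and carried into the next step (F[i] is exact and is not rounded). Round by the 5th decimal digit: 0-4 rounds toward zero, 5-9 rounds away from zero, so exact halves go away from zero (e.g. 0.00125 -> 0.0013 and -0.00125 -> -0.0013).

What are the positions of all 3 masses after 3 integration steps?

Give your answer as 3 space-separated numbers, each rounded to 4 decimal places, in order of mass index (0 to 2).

Step 0: x=[4.0000 11.0000 16.0000] v=[0.0000 0.0000 0.0000]
Step 1: x=[4.7500 10.5000 16.0000] v=[3.0000 -2.0000 0.0000]
Step 2: x=[5.7500 9.9375 15.8750] v=[4.0000 -2.2500 -0.5000]
Step 3: x=[6.3594 9.8125 15.5156] v=[2.4375 -0.5000 -1.4375]

Answer: 6.3594 9.8125 15.5156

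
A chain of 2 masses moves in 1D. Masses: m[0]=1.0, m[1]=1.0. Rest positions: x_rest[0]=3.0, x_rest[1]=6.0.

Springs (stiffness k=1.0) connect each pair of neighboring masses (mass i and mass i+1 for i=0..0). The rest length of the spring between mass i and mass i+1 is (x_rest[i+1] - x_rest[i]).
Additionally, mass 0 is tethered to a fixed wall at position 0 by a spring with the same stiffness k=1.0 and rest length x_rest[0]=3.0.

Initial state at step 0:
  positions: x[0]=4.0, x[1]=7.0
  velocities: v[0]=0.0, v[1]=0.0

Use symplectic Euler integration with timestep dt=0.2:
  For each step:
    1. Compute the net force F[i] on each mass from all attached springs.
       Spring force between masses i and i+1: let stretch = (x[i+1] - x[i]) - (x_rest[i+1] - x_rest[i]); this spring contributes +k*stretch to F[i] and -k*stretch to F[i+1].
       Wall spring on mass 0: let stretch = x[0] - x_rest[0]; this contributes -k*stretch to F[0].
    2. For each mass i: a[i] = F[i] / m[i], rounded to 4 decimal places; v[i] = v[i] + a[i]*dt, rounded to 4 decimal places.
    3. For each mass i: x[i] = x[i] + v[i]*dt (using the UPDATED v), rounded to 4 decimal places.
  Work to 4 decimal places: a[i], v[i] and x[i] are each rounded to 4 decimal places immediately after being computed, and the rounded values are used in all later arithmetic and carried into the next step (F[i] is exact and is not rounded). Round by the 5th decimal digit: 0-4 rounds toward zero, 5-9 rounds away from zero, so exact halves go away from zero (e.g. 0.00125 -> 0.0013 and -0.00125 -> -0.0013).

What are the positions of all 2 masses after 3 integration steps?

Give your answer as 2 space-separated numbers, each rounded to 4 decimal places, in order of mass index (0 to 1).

Answer: 3.7757 6.9922

Derivation:
Step 0: x=[4.0000 7.0000] v=[0.0000 0.0000]
Step 1: x=[3.9600 7.0000] v=[-0.2000 0.0000]
Step 2: x=[3.8832 6.9984] v=[-0.3840 -0.0080]
Step 3: x=[3.7757 6.9922] v=[-0.5376 -0.0310]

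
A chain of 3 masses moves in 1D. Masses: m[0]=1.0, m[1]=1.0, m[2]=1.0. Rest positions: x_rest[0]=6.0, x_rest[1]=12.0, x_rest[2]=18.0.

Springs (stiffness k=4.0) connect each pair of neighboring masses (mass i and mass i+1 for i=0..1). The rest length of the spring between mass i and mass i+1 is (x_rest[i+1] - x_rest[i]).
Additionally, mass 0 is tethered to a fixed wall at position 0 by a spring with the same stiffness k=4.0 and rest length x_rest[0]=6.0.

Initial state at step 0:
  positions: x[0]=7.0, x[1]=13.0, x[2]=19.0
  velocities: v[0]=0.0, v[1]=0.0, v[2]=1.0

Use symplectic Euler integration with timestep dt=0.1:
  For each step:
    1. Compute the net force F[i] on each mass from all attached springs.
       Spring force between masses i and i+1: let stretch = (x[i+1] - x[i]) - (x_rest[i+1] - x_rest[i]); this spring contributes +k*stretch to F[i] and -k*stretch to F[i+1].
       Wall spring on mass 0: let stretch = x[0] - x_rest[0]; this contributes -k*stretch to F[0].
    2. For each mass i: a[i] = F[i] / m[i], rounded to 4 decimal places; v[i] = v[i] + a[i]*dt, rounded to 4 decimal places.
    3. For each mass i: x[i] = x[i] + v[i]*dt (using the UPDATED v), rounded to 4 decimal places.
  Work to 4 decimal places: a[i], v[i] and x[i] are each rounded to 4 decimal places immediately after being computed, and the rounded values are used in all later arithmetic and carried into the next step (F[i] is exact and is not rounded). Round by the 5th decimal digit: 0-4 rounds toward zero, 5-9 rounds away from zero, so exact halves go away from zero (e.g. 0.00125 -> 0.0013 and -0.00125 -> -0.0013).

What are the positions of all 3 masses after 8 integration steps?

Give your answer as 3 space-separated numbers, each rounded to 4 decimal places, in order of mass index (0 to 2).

Answer: 6.1316 12.9984 19.5111

Derivation:
Step 0: x=[7.0000 13.0000 19.0000] v=[0.0000 0.0000 1.0000]
Step 1: x=[6.9600 13.0000 19.1000] v=[-0.4000 0.0000 1.0000]
Step 2: x=[6.8832 13.0024 19.1960] v=[-0.7680 0.0240 0.9600]
Step 3: x=[6.7758 13.0078 19.2843] v=[-1.0736 0.0538 0.8826]
Step 4: x=[6.6467 13.0150 19.3615] v=[-1.2911 0.0716 0.7720]
Step 5: x=[6.5065 13.0213 19.4248] v=[-1.4025 0.0629 0.6334]
Step 6: x=[6.3666 13.0231 19.4720] v=[-1.3992 0.0184 0.4720]
Step 7: x=[6.2383 13.0166 19.5012] v=[-1.2832 -0.0646 0.2924]
Step 8: x=[6.1316 12.9984 19.5111] v=[-1.0672 -0.1821 0.0986]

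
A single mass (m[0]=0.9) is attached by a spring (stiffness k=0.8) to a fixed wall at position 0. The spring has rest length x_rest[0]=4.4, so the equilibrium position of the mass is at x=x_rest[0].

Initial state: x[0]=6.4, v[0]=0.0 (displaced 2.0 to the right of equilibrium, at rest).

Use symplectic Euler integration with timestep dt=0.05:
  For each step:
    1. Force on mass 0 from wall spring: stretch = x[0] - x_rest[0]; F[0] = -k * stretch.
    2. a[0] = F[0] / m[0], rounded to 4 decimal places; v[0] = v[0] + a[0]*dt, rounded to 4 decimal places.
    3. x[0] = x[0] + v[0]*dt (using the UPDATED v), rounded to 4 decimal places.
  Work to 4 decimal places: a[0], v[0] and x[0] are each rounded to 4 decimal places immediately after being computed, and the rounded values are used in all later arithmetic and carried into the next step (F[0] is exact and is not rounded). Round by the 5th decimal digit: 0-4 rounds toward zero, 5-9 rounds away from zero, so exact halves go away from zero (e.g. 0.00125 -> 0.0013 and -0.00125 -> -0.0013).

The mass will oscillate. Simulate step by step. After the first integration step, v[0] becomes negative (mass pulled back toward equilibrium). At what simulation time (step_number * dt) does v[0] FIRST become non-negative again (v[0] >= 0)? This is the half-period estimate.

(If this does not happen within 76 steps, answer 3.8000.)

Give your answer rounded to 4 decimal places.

Answer: 3.3500

Derivation:
Step 0: x=[6.4000] v=[0.0000]
Step 1: x=[6.3956] v=[-0.0889]
Step 2: x=[6.3867] v=[-0.1776]
Step 3: x=[6.3734] v=[-0.2659]
Step 4: x=[6.3557] v=[-0.3536]
Step 5: x=[6.3337] v=[-0.4405]
Step 6: x=[6.3074] v=[-0.5264]
Step 7: x=[6.2768] v=[-0.6112]
Step 8: x=[6.2421] v=[-0.6946]
Step 9: x=[6.2033] v=[-0.7765]
Step 10: x=[6.1605] v=[-0.8566]
Step 11: x=[6.1138] v=[-0.9348]
Step 12: x=[6.0633] v=[-1.0110]
Step 13: x=[6.0091] v=[-1.0849]
Step 14: x=[5.9513] v=[-1.1564]
Step 15: x=[5.8900] v=[-1.2253]
Step 16: x=[5.8254] v=[-1.2915]
Step 17: x=[5.7577] v=[-1.3549]
Step 18: x=[5.6869] v=[-1.4152]
Step 19: x=[5.6133] v=[-1.4724]
Step 20: x=[5.5370] v=[-1.5263]
Step 21: x=[5.4582] v=[-1.5768]
Step 22: x=[5.3770] v=[-1.6238]
Step 23: x=[5.2936] v=[-1.6672]
Step 24: x=[5.2083] v=[-1.7069]
Step 25: x=[5.1212] v=[-1.7428]
Step 26: x=[5.0325] v=[-1.7749]
Step 27: x=[4.9424] v=[-1.8030]
Step 28: x=[4.8510] v=[-1.8271]
Step 29: x=[4.7586] v=[-1.8471]
Step 30: x=[4.6655] v=[-1.8630]
Step 31: x=[4.5718] v=[-1.8748]
Step 32: x=[4.4777] v=[-1.8824]
Step 33: x=[4.3834] v=[-1.8859]
Step 34: x=[4.2891] v=[-1.8852]
Step 35: x=[4.1951] v=[-1.8803]
Step 36: x=[4.1015] v=[-1.8712]
Step 37: x=[4.0086] v=[-1.8579]
Step 38: x=[3.9166] v=[-1.8405]
Step 39: x=[3.8257] v=[-1.8190]
Step 40: x=[3.7360] v=[-1.7935]
Step 41: x=[3.6478] v=[-1.7640]
Step 42: x=[3.5613] v=[-1.7306]
Step 43: x=[3.4766] v=[-1.6933]
Step 44: x=[3.3940] v=[-1.6523]
Step 45: x=[3.3136] v=[-1.6076]
Step 46: x=[3.2356] v=[-1.5593]
Step 47: x=[3.1602] v=[-1.5076]
Step 48: x=[3.0876] v=[-1.4525]
Step 49: x=[3.0179] v=[-1.3942]
Step 50: x=[2.9513] v=[-1.3328]
Step 51: x=[2.8879] v=[-1.2684]
Step 52: x=[2.8278] v=[-1.2012]
Step 53: x=[2.7712] v=[-1.1313]
Step 54: x=[2.7183] v=[-1.0589]
Step 55: x=[2.6691] v=[-0.9842]
Step 56: x=[2.6237] v=[-0.9073]
Step 57: x=[2.5823] v=[-0.8284]
Step 58: x=[2.5449] v=[-0.7476]
Step 59: x=[2.5116] v=[-0.6652]
Step 60: x=[2.4825] v=[-0.5813]
Step 61: x=[2.4577] v=[-0.4961]
Step 62: x=[2.4372] v=[-0.4098]
Step 63: x=[2.4211] v=[-0.3226]
Step 64: x=[2.4094] v=[-0.2347]
Step 65: x=[2.4021] v=[-0.1462]
Step 66: x=[2.3992] v=[-0.0574]
Step 67: x=[2.4008] v=[0.0315]
First v>=0 after going negative at step 67, time=3.3500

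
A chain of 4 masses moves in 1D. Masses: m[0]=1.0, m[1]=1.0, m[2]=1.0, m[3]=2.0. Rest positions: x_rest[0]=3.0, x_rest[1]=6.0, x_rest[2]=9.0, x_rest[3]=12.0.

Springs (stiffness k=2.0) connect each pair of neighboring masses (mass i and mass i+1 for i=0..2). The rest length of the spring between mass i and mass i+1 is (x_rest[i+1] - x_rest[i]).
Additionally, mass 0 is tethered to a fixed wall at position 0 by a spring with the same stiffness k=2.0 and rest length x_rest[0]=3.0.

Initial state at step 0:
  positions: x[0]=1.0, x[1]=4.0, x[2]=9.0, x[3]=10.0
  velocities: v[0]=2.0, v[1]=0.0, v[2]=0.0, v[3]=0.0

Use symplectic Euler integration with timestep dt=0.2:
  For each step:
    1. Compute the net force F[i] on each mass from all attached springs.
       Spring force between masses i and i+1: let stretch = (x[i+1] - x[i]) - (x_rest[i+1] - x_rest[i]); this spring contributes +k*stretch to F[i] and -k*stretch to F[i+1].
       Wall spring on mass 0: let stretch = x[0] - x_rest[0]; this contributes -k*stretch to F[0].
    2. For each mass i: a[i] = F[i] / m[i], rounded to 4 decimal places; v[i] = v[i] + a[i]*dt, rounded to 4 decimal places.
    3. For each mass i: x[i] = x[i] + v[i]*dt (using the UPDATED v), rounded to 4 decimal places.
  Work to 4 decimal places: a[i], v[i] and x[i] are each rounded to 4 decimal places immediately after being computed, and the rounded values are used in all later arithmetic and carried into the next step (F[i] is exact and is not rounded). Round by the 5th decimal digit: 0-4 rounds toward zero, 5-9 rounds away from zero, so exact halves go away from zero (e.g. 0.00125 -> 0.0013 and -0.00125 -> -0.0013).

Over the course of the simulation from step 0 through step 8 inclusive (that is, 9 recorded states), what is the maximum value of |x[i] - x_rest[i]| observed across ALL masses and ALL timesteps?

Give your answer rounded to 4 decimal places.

Answer: 2.8464

Derivation:
Step 0: x=[1.0000 4.0000 9.0000 10.0000] v=[2.0000 0.0000 0.0000 0.0000]
Step 1: x=[1.5600 4.1600 8.6800 10.0800] v=[2.8000 0.8000 -1.6000 0.4000]
Step 2: x=[2.2032 4.4736 8.1104 10.2240] v=[3.2160 1.5680 -2.8480 0.7200]
Step 3: x=[2.8518 4.8965 7.4189 10.4035] v=[3.2429 2.1146 -3.4573 0.8973]
Step 4: x=[3.4358 5.3576 6.7644 10.5836] v=[2.9201 2.3057 -3.2724 0.9004]
Step 5: x=[3.8987 5.7775 6.3029 10.7309] v=[2.3145 2.0997 -2.3074 0.7366]
Step 6: x=[4.2000 6.0892 6.1536 10.8211] v=[1.5065 1.5583 -0.7464 0.4510]
Step 7: x=[4.3164 6.2549 6.3726 10.8446] v=[0.5822 0.8284 1.0948 0.1175]
Step 8: x=[4.2426 6.2749 6.9399 10.8092] v=[-0.3690 0.1001 2.8365 -0.1769]
Max displacement = 2.8464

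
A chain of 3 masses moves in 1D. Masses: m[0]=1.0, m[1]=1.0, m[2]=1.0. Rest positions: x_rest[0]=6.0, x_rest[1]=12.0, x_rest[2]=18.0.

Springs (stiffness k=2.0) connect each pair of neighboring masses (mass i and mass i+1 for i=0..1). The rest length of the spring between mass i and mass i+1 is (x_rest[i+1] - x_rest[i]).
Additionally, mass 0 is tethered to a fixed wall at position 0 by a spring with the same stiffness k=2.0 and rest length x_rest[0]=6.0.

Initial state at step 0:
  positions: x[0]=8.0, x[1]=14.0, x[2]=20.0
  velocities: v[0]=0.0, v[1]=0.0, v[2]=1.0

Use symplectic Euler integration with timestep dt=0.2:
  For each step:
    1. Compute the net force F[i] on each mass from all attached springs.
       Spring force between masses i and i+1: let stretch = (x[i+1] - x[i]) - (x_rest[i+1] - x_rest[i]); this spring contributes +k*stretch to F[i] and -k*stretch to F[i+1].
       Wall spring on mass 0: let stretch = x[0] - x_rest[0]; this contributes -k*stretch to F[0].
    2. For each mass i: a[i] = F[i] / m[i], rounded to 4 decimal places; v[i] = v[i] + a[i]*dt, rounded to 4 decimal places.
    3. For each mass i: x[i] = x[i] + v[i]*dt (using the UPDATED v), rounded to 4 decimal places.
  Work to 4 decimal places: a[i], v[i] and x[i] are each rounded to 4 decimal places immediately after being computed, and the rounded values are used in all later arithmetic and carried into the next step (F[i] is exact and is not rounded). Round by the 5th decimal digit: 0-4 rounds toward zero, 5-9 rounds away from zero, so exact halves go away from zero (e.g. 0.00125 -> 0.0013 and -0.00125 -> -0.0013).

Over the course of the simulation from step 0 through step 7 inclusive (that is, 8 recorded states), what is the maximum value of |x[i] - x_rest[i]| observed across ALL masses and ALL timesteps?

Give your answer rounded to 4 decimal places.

Step 0: x=[8.0000 14.0000 20.0000] v=[0.0000 0.0000 1.0000]
Step 1: x=[7.8400 14.0000 20.2000] v=[-0.8000 0.0000 1.0000]
Step 2: x=[7.5456 14.0032 20.3840] v=[-1.4720 0.0160 0.9200]
Step 3: x=[7.1642 14.0003 20.5375] v=[-1.9072 -0.0147 0.7677]
Step 4: x=[6.7565 13.9734 20.6481] v=[-2.0384 -0.1343 0.5528]
Step 5: x=[6.3857 13.9032 20.7047] v=[-1.8542 -0.3512 0.2829]
Step 6: x=[6.1054 13.7757 20.6972] v=[-1.4015 -0.6376 -0.0377]
Step 7: x=[5.9503 13.5883 20.6159] v=[-0.7755 -0.9371 -0.4063]
Max displacement = 2.7047

Answer: 2.7047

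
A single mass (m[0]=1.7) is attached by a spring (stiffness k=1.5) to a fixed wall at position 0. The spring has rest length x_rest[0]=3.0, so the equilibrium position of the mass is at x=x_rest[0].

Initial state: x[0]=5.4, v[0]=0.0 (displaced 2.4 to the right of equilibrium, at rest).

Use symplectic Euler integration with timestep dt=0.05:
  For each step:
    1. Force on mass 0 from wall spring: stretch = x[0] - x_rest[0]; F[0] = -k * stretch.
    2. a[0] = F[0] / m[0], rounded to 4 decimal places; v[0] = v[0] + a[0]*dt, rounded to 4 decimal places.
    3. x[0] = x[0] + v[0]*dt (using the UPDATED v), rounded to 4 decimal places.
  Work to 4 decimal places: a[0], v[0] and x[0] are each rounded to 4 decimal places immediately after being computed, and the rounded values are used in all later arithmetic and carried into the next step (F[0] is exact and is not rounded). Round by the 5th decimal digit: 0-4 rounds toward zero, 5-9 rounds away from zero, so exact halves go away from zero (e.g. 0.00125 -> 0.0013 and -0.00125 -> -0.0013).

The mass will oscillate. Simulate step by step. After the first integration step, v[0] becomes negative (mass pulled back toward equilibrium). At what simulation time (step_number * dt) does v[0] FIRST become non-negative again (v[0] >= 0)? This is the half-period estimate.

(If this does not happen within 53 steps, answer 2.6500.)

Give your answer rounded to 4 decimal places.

Step 0: x=[5.4000] v=[0.0000]
Step 1: x=[5.3947] v=[-0.1059]
Step 2: x=[5.3841] v=[-0.2116]
Step 3: x=[5.3683] v=[-0.3168]
Step 4: x=[5.3472] v=[-0.4213]
Step 5: x=[5.3210] v=[-0.5249]
Step 6: x=[5.2896] v=[-0.6273]
Step 7: x=[5.2532] v=[-0.7283]
Step 8: x=[5.2118] v=[-0.8277]
Step 9: x=[5.1655] v=[-0.9253]
Step 10: x=[5.1145] v=[-1.0208]
Step 11: x=[5.0588] v=[-1.1141]
Step 12: x=[4.9986] v=[-1.2049]
Step 13: x=[4.9339] v=[-1.2931]
Step 14: x=[4.8650] v=[-1.3784]
Step 15: x=[4.7920] v=[-1.4607]
Step 16: x=[4.7150] v=[-1.5398]
Step 17: x=[4.6342] v=[-1.6155]
Step 18: x=[4.5498] v=[-1.6876]
Step 19: x=[4.4620] v=[-1.7560]
Step 20: x=[4.3710] v=[-1.8205]
Step 21: x=[4.2770] v=[-1.8810]
Step 22: x=[4.1801] v=[-1.9373]
Step 23: x=[4.0806] v=[-1.9894]
Step 24: x=[3.9787] v=[-2.0371]
Step 25: x=[3.8747] v=[-2.0803]
Step 26: x=[3.7688] v=[-2.1189]
Step 27: x=[3.6612] v=[-2.1528]
Step 28: x=[3.5521] v=[-2.1820]
Step 29: x=[3.4418] v=[-2.2064]
Step 30: x=[3.3305] v=[-2.2259]
Step 31: x=[3.2185] v=[-2.2405]
Step 32: x=[3.1060] v=[-2.2501]
Step 33: x=[2.9933] v=[-2.2548]
Step 34: x=[2.8806] v=[-2.2545]
Step 35: x=[2.7681] v=[-2.2492]
Step 36: x=[2.6562] v=[-2.2390]
Step 37: x=[2.5450] v=[-2.2238]
Step 38: x=[2.4348] v=[-2.2037]
Step 39: x=[2.3259] v=[-2.1788]
Step 40: x=[2.2184] v=[-2.1491]
Step 41: x=[2.1127] v=[-2.1146]
Step 42: x=[2.0089] v=[-2.0755]
Step 43: x=[1.9073] v=[-2.0318]
Step 44: x=[1.8081] v=[-1.9836]
Step 45: x=[1.7116] v=[-1.9310]
Step 46: x=[1.6179] v=[-1.8742]
Step 47: x=[1.5272] v=[-1.8132]
Step 48: x=[1.4398] v=[-1.7482]
Step 49: x=[1.3558] v=[-1.6794]
Step 50: x=[1.2755] v=[-1.6069]
Step 51: x=[1.1990] v=[-1.5308]
Step 52: x=[1.1264] v=[-1.4513]
Step 53: x=[1.0580] v=[-1.3686]
v[0] did not become non-negative within 53 steps; using fallback time=2.6500

Answer: 2.6500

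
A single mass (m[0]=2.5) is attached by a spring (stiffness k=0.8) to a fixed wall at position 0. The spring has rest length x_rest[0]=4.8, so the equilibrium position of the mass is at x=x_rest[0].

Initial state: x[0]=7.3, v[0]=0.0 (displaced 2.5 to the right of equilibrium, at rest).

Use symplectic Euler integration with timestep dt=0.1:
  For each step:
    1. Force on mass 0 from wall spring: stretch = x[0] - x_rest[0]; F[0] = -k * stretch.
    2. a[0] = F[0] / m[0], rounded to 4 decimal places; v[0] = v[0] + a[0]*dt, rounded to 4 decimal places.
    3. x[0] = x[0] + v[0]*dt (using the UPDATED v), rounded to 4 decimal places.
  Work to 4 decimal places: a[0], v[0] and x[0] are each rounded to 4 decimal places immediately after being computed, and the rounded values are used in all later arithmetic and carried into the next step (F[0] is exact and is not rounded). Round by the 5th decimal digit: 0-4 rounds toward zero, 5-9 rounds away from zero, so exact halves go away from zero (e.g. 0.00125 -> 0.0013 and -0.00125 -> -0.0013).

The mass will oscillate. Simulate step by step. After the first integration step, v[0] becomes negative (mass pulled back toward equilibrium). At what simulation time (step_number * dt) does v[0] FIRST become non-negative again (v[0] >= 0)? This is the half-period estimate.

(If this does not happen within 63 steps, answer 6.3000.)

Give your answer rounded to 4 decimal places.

Step 0: x=[7.3000] v=[0.0000]
Step 1: x=[7.2920] v=[-0.0800]
Step 2: x=[7.2760] v=[-0.1597]
Step 3: x=[7.2521] v=[-0.2389]
Step 4: x=[7.2204] v=[-0.3174]
Step 5: x=[7.1809] v=[-0.3949]
Step 6: x=[7.1338] v=[-0.4711]
Step 7: x=[7.0792] v=[-0.5458]
Step 8: x=[7.0173] v=[-0.6187]
Step 9: x=[6.9483] v=[-0.6897]
Step 10: x=[6.8725] v=[-0.7585]
Step 11: x=[6.7900] v=[-0.8248]
Step 12: x=[6.7012] v=[-0.8885]
Step 13: x=[6.6063] v=[-0.9493]
Step 14: x=[6.5056] v=[-1.0071]
Step 15: x=[6.3994] v=[-1.0617]
Step 16: x=[6.2881] v=[-1.1129]
Step 17: x=[6.1721] v=[-1.1605]
Step 18: x=[6.0517] v=[-1.2044]
Step 19: x=[5.9273] v=[-1.2445]
Step 20: x=[5.7992] v=[-1.2806]
Step 21: x=[5.6679] v=[-1.3126]
Step 22: x=[5.5339] v=[-1.3404]
Step 23: x=[5.3975] v=[-1.3639]
Step 24: x=[5.2592] v=[-1.3830]
Step 25: x=[5.1194] v=[-1.3977]
Step 26: x=[4.9786] v=[-1.4079]
Step 27: x=[4.8372] v=[-1.4136]
Step 28: x=[4.6957] v=[-1.4148]
Step 29: x=[4.5546] v=[-1.4115]
Step 30: x=[4.4142] v=[-1.4037]
Step 31: x=[4.2751] v=[-1.3914]
Step 32: x=[4.1376] v=[-1.3746]
Step 33: x=[4.0023] v=[-1.3534]
Step 34: x=[3.8695] v=[-1.3279]
Step 35: x=[3.7397] v=[-1.2981]
Step 36: x=[3.6133] v=[-1.2642]
Step 37: x=[3.4907] v=[-1.2262]
Step 38: x=[3.3723] v=[-1.1843]
Step 39: x=[3.2584] v=[-1.1386]
Step 40: x=[3.1495] v=[-1.0893]
Step 41: x=[3.0459] v=[-1.0365]
Step 42: x=[2.9479] v=[-0.9804]
Step 43: x=[2.8558] v=[-0.9211]
Step 44: x=[2.7699] v=[-0.8589]
Step 45: x=[2.6905] v=[-0.7939]
Step 46: x=[2.6179] v=[-0.7264]
Step 47: x=[2.5522] v=[-0.6566]
Step 48: x=[2.4937] v=[-0.5847]
Step 49: x=[2.4426] v=[-0.5109]
Step 50: x=[2.3991] v=[-0.4355]
Step 51: x=[2.3632] v=[-0.3587]
Step 52: x=[2.3351] v=[-0.2807]
Step 53: x=[2.3149] v=[-0.2018]
Step 54: x=[2.3027] v=[-0.1223]
Step 55: x=[2.2985] v=[-0.0424]
Step 56: x=[2.3023] v=[0.0377]
First v>=0 after going negative at step 56, time=5.6000

Answer: 5.6000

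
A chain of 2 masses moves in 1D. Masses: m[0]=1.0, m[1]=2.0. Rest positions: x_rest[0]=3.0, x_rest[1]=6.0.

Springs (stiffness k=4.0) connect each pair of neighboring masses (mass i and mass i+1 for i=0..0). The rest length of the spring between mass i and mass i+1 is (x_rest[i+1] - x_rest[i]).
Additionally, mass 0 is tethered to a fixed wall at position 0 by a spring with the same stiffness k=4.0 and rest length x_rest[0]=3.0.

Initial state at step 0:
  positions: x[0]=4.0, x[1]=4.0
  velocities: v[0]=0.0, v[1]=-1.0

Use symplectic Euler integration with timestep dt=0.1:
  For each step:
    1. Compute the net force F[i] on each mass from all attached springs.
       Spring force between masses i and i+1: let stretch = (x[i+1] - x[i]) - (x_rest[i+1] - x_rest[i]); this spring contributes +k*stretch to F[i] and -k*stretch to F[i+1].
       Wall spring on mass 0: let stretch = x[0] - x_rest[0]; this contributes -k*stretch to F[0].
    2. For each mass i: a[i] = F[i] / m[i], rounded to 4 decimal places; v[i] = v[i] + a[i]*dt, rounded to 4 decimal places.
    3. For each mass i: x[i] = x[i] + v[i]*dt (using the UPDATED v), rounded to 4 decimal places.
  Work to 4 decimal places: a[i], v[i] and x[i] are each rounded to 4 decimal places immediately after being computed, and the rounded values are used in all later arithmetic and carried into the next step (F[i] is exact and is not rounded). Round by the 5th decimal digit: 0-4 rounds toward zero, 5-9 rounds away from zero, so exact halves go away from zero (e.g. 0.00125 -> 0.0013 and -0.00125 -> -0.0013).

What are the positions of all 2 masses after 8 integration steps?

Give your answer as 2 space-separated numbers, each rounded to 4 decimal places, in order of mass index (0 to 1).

Step 0: x=[4.0000 4.0000] v=[0.0000 -1.0000]
Step 1: x=[3.8400 3.9600] v=[-1.6000 -0.4000]
Step 2: x=[3.5312 3.9776] v=[-3.0880 0.1760]
Step 3: x=[3.0990 4.0463] v=[-4.3219 0.6867]
Step 4: x=[2.5807 4.1560] v=[-5.1826 1.0972]
Step 5: x=[2.0222 4.2942] v=[-5.5848 1.3821]
Step 6: x=[1.4737 4.4470] v=[-5.4849 1.5277]
Step 7: x=[0.9852 4.6003] v=[-4.8851 1.5330]
Step 8: x=[0.6019 4.7413] v=[-3.8331 1.4100]

Answer: 0.6019 4.7413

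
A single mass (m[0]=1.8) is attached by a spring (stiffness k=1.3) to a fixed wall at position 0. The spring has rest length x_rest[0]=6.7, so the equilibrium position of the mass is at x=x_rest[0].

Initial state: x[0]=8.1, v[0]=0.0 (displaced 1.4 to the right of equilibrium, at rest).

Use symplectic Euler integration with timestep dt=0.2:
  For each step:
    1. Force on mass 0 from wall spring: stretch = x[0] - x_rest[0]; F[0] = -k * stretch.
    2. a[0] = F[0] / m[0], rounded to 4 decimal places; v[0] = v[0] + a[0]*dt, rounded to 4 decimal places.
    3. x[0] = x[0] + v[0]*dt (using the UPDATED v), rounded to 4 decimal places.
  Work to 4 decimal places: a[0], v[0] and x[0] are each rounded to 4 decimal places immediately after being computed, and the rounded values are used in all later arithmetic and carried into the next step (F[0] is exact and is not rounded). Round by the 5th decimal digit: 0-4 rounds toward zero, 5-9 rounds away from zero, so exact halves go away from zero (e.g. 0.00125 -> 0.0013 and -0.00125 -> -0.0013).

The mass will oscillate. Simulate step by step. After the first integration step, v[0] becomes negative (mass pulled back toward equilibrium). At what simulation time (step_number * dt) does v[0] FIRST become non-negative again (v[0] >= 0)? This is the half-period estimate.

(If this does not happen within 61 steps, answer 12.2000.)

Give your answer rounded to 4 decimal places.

Answer: 3.8000

Derivation:
Step 0: x=[8.1000] v=[0.0000]
Step 1: x=[8.0596] v=[-0.2022]
Step 2: x=[7.9799] v=[-0.3986]
Step 3: x=[7.8632] v=[-0.5835]
Step 4: x=[7.7129] v=[-0.7515]
Step 5: x=[7.5333] v=[-0.8978]
Step 6: x=[7.3297] v=[-1.0182]
Step 7: x=[7.1079] v=[-1.1092]
Step 8: x=[6.8743] v=[-1.1681]
Step 9: x=[6.6356] v=[-1.1933]
Step 10: x=[6.3988] v=[-1.1840]
Step 11: x=[6.1707] v=[-1.1405]
Step 12: x=[5.9579] v=[-1.0640]
Step 13: x=[5.7665] v=[-0.9568]
Step 14: x=[5.6021] v=[-0.8220]
Step 15: x=[5.4694] v=[-0.6634]
Step 16: x=[5.3723] v=[-0.4856]
Step 17: x=[5.3135] v=[-0.2938]
Step 18: x=[5.2948] v=[-0.0935]
Step 19: x=[5.3167] v=[0.1095]
First v>=0 after going negative at step 19, time=3.8000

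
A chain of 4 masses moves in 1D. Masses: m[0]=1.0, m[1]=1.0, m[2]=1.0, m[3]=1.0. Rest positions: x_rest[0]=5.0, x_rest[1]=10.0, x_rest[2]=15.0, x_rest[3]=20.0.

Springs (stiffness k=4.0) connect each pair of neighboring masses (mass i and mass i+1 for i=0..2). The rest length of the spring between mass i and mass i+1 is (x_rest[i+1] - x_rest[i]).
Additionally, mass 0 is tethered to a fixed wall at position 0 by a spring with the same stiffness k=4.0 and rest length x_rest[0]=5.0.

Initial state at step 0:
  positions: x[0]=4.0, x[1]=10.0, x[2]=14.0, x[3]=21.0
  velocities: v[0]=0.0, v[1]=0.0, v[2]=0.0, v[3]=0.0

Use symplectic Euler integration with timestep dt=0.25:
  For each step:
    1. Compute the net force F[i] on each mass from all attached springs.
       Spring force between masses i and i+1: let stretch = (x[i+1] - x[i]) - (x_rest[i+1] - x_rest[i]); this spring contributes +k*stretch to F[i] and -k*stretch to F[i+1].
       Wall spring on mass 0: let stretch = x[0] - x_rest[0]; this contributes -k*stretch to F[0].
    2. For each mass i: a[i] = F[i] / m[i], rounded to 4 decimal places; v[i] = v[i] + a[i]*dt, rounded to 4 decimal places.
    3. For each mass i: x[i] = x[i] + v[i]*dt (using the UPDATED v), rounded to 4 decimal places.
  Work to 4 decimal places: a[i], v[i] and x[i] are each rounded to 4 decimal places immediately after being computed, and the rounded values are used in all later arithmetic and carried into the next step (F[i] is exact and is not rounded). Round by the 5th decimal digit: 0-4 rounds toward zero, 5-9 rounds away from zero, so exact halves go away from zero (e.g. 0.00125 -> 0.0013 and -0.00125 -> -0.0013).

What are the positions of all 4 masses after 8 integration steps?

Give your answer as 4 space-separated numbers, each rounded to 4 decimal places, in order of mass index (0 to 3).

Answer: 5.7709 9.7852 15.1498 19.7198

Derivation:
Step 0: x=[4.0000 10.0000 14.0000 21.0000] v=[0.0000 0.0000 0.0000 0.0000]
Step 1: x=[4.5000 9.5000 14.7500 20.5000] v=[2.0000 -2.0000 3.0000 -2.0000]
Step 2: x=[5.1250 9.0625 15.6250 19.8125] v=[2.5000 -1.7500 3.5000 -2.7500]
Step 3: x=[5.4531 9.2813 15.9063 19.3281] v=[1.3125 0.8750 1.1250 -1.9375]
Step 4: x=[5.3750 10.1993 15.3868 19.2383] v=[-0.3124 3.6718 -2.0782 -0.3593]
Step 5: x=[5.1592 11.2081 14.5333 19.4356] v=[-0.8631 4.0350 -3.4142 0.7892]
Step 6: x=[5.1659 11.5359 14.0740 19.6573] v=[0.0266 1.3113 -1.8371 0.8869]
Step 7: x=[5.4736 10.9058 14.3760 19.7332] v=[1.2307 -2.5206 1.2081 0.3036]
Step 8: x=[5.7709 9.7852 15.1498 19.7198] v=[1.1893 -4.4826 3.0951 -0.0536]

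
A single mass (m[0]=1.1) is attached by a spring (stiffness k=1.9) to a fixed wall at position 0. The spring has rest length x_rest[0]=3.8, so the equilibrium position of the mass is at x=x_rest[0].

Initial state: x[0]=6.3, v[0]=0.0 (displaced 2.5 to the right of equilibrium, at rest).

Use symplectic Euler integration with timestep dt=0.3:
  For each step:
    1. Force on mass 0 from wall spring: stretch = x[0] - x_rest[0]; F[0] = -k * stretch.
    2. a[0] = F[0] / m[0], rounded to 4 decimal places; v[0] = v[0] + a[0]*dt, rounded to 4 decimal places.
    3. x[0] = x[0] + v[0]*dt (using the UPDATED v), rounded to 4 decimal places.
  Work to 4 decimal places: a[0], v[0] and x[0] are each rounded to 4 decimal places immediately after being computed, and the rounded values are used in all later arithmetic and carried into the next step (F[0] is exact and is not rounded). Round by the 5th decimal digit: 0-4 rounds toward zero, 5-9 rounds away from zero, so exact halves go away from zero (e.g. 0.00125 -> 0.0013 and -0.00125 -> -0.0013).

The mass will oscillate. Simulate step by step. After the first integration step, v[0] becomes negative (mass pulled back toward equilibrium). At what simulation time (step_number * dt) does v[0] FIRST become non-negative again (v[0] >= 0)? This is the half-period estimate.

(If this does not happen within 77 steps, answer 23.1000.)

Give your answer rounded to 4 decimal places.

Step 0: x=[6.3000] v=[0.0000]
Step 1: x=[5.9114] v=[-1.2955]
Step 2: x=[5.1945] v=[-2.3896]
Step 3: x=[4.2608] v=[-3.1122]
Step 4: x=[3.2555] v=[-3.3510]
Step 5: x=[2.3348] v=[-3.0689]
Step 6: x=[1.6419] v=[-2.3097]
Step 7: x=[1.2845] v=[-1.1914]
Step 8: x=[1.3181] v=[0.1121]
First v>=0 after going negative at step 8, time=2.4000

Answer: 2.4000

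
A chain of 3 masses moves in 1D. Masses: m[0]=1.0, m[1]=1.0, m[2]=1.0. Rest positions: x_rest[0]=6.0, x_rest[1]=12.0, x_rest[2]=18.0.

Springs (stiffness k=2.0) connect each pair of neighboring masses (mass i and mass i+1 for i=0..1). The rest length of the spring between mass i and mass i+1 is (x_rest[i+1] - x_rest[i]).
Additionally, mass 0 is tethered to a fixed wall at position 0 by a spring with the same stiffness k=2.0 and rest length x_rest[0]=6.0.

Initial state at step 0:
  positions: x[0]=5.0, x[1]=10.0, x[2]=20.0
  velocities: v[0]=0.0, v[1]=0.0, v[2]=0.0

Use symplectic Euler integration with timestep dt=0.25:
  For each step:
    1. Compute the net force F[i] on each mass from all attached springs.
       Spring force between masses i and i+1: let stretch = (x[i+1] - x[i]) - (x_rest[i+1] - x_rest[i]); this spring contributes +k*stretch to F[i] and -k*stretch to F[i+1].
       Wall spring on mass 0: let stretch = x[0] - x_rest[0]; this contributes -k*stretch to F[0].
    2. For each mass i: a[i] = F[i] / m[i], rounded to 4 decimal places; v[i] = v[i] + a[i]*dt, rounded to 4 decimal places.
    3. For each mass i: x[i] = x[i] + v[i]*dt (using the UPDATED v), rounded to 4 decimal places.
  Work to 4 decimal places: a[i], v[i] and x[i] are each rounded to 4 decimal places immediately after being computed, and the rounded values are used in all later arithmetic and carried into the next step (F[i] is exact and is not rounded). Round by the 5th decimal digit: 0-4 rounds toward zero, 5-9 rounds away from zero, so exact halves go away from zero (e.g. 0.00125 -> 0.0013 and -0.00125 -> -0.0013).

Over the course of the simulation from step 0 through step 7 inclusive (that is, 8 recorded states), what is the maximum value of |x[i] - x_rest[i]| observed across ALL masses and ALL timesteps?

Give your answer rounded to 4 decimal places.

Answer: 2.0491

Derivation:
Step 0: x=[5.0000 10.0000 20.0000] v=[0.0000 0.0000 0.0000]
Step 1: x=[5.0000 10.6250 19.5000] v=[0.0000 2.5000 -2.0000]
Step 2: x=[5.0781 11.6563 18.6406] v=[0.3125 4.1250 -3.4375]
Step 3: x=[5.3438 12.7383 17.6582] v=[1.0626 4.3281 -3.9297]
Step 4: x=[5.8658 13.5110 16.8108] v=[2.0880 3.0908 -3.3897]
Step 5: x=[6.6102 13.7405 16.3009] v=[2.9777 0.9181 -2.0396]
Step 6: x=[7.4197 13.3988 16.2210] v=[3.2378 -1.3669 -0.3198]
Step 7: x=[8.0491 12.6625 16.5383] v=[2.5175 -2.9454 1.2691]
Max displacement = 2.0491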